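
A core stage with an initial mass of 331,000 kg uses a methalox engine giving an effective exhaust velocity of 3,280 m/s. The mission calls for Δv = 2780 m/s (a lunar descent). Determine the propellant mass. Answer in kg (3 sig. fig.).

Using Δv = v_e ln(m₀/m_f): m₀/m_f = exp(Δv / v_e) = exp(2780 / 3280.0) = exp(0.8476) = 2.3339.
m_f = 331,000 / 2.3339 = 141,823 kg, so propellant = m₀ − m_f = 331,000 − 141,823 = 189,177 kg.

propellant mass ≈ 189000 kg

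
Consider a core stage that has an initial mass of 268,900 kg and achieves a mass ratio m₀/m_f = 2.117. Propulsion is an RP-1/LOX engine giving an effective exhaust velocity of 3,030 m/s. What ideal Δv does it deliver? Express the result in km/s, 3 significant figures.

Δv ≈ 2.27 km/s

Δv = v_e · ln(2.117) = 3030.0 × 0.7500 ≈ 2272.5 m/s.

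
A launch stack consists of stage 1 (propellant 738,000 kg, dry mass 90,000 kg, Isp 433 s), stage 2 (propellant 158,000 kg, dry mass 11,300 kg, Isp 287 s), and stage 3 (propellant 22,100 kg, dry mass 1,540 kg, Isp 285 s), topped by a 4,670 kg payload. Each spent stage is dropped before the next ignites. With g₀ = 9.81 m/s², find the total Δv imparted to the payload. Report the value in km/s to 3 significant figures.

Δv ≈ 14.2 km/s

Ignition mass of stage 1 = 738,000+90,000 + 158,000+11,300 + 22,100+1,540 + 4,670 = 1,025,610 kg.
Stage 1: m₀ = 1,025,610 kg, m_f = 1,025,610 − 738,000 = 287,610 kg; Δv = 433×9.81×ln(3.566) = 4247.7×1.2714 ≈ 5401 m/s.
Stage 2: m₀ = 197,610 kg, m_f = 197,610 − 158,000 = 39,610 kg; Δv = 287×9.81×ln(4.989) = 2815.5×1.6072 ≈ 4525 m/s.
Stage 3: m₀ = 28,310 kg, m_f = 28,310 − 22,100 = 6,210 kg; Δv = 285×9.81×ln(4.559) = 2795.9×1.5171 ≈ 4241 m/s.
Total Δv = 5401 + 4525 + 4241 = 14167 m/s.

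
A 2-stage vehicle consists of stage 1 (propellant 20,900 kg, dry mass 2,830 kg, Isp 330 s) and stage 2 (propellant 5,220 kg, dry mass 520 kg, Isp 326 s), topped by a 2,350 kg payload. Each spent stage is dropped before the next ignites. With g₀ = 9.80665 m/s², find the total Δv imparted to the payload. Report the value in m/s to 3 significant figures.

Δv ≈ 6770 m/s

Ignition mass of stage 1 = 20,900+2,830 + 5,220+520 + 2,350 = 31,820 kg.
Stage 1: m₀ = 31,820 kg, m_f = 31,820 − 20,900 = 10,920 kg; Δv = 330×9.80665×ln(2.914) = 3236.2×1.0695 ≈ 3461 m/s.
Stage 2: m₀ = 8,090 kg, m_f = 8,090 − 5,220 = 2,870 kg; Δv = 326×9.80665×ln(2.819) = 3197.0×1.0363 ≈ 3313 m/s.
Total Δv = 3461 + 3313 = 6774 m/s.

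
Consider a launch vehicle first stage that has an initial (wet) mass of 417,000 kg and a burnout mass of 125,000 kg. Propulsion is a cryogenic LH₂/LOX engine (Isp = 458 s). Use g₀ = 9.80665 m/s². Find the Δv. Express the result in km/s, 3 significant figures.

v_e = Isp · g₀ = 458 × 9.80665 = 4491.4 m/s.
Δv = v_e · ln(m₀/m_f) = 4491.4 × ln(3.336) = 4491.4 × 1.2048 ≈ 5411.2 m/s.

Δv ≈ 5.41 km/s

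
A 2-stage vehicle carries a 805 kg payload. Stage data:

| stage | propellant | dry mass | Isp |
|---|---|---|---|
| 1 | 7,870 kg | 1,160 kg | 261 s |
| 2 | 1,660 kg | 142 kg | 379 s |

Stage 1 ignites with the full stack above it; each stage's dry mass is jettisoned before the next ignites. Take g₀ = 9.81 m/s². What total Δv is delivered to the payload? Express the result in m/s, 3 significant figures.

Δv ≈ 6650 m/s

Ignition mass of stage 1 = 7,870+1,160 + 1,660+142 + 805 = 11,637 kg.
Stage 1: m₀ = 11,637 kg, m_f = 11,637 − 7,870 = 3,767 kg; Δv = 261×9.81×ln(3.089) = 2560.4×1.1279 ≈ 2888 m/s.
Stage 2: m₀ = 2,607 kg, m_f = 2,607 − 1,660 = 947 kg; Δv = 379×9.81×ln(2.753) = 3718.0×1.0127 ≈ 3765 m/s.
Total Δv = 2888 + 3765 = 6653 m/s.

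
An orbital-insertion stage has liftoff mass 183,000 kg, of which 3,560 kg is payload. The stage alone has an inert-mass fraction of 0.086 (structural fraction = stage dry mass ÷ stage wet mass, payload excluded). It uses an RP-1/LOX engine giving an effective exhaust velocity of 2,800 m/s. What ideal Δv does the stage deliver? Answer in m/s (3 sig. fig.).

Stage wet mass = m₀ − payload = 183,000 − 3,560 = 179,440 kg.
Stage dry mass = ε × stage wet mass = 0.086 × 179,440 = 15,431.8 kg.
Burnout mass m_f = stage dry + payload = 15,431.8 + 3,560 = 18,991.8 kg.
Δv = v_e · ln(183,000/18,991.8) = 2800.0 × ln(9.636) = 2800.0 × 2.2655 ≈ 6343 m/s.

Δv ≈ 6340 m/s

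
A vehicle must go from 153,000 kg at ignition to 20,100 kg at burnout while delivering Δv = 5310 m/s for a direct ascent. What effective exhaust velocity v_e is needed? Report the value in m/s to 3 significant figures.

ln(m₀/m_f) = ln(153000/20100) = ln(7.612) = 2.0297.
From the ideal rocket equation, v_e = Δv / ln(m₀/m_f) = 5310 / 2.0297 = 2616.1 m/s.

v_e ≈ 2620 m/s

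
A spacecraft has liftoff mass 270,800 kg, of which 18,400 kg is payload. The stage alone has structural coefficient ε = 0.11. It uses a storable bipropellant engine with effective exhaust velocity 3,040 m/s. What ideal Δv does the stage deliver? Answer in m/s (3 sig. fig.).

Δv ≈ 5380 m/s

Stage wet mass = m₀ − payload = 270,800 − 18,400 = 252,400 kg.
Stage dry mass = ε × stage wet mass = 0.11 × 252,400 = 27,764 kg.
Burnout mass m_f = stage dry + payload = 27,764 + 18,400 = 46,164 kg.
From the ideal rocket equation, Δv = v_e · ln(270,800/46,164) = 3040.0 × ln(5.866) = 3040.0 × 1.7692 ≈ 5378 m/s.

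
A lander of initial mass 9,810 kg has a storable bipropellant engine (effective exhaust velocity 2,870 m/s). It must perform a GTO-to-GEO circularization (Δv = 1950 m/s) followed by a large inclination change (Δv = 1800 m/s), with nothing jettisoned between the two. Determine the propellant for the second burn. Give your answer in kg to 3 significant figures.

propellant for the second burn ≈ 2320 kg

After the first burn: m = 9810 × exp(−1950/2870.0) = 9810 × 0.50690 = 4,972.69 kg.
After the second burn: m = 4,972.69 × exp(−1800/2870.0) = 4,972.69 × 0.53410 = 2,655.91 kg.
Second-burn propellant = 4,972.69 − 2,655.91 = 2,316.78 kg.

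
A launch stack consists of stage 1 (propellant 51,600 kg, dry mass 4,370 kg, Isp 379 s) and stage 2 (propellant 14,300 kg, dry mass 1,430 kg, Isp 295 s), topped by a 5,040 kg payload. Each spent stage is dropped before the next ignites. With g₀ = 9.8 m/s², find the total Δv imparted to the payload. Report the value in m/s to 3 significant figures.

Ignition mass of stage 1 = 51,600+4,370 + 14,300+1,430 + 5,040 = 76,740 kg.
Stage 1: m₀ = 76,740 kg, m_f = 76,740 − 51,600 = 25,140 kg; Δv = 379×9.8×ln(3.053) = 3714.2×1.1160 ≈ 4145 m/s.
Stage 2: m₀ = 20,770 kg, m_f = 20,770 − 14,300 = 6,470 kg; Δv = 295×9.8×ln(3.21) = 2891.0×1.1663 ≈ 3372 m/s.
Total Δv = 4145 + 3372 = 7517 m/s.

Δv ≈ 7520 m/s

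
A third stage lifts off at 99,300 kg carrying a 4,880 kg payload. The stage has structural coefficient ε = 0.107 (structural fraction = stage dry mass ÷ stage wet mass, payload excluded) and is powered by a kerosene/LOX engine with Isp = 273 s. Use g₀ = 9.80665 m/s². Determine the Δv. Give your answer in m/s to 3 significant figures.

Stage wet mass = m₀ − payload = 99,300 − 4,880 = 94,420 kg.
Stage dry mass = ε × stage wet mass = 0.107 × 94,420 = 10,102.9 kg.
Burnout mass m_f = stage dry + payload = 10,102.9 + 4,880 = 14,982.9 kg.
v_e = Isp · g₀ = 273 × 9.80665 = 2677.2 m/s.
From the ideal rocket equation, Δv = v_e · ln(99,300/14,982.9) = 2677.2 × ln(6.628) = 2677.2 × 1.8912 ≈ 5063 m/s.

Δv ≈ 5060 m/s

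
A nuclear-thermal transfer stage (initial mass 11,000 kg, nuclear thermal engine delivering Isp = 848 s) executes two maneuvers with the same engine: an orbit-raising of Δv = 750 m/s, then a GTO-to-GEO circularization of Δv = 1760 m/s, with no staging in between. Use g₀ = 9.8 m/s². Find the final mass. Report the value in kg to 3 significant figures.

final mass ≈ 8130 kg

v_e = Isp · g₀ = 848 × 9.8 = 8310.4 m/s.
After the first burn: m = 11000 × exp(−750/8310.4) = 11000 × 0.91370 = 10,050.7 kg.
After the second burn: m = 10,050.7 × exp(−1760/8310.4) = 10,050.7 × 0.80914 = 8,132.42 kg.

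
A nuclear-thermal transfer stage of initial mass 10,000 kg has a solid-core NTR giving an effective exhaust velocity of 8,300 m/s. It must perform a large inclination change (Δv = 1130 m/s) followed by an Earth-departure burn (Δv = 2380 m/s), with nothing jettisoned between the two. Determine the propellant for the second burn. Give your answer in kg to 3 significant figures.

propellant for the second burn ≈ 2180 kg

After the first burn: m = 10000 × exp(−1130/8300.0) = 10000 × 0.87272 = 8,727.2 kg.
After the second burn: m = 8,727.2 × exp(−2380/8300.0) = 8,727.2 × 0.75070 = 6,551.51 kg.
Second-burn propellant = 8,727.2 − 6,551.51 = 2,175.69 kg.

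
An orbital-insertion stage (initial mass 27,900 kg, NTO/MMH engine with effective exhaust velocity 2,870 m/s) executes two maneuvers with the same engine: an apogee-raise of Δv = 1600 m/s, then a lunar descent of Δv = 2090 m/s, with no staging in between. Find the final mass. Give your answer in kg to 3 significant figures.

final mass ≈ 7710 kg

After the first burn: m = 27900 × exp(−1600/2870.0) = 27900 × 0.57264 = 15,976.7 kg.
After the second burn: m = 15,976.7 × exp(−2090/2870.0) = 15,976.7 × 0.48277 = 7,713.07 kg.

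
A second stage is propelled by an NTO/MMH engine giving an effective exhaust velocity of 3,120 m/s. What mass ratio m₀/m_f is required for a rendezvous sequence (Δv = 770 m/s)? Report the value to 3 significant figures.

By the Tsiolkovsky rocket equation, m₀/m_f = exp(Δv / v_e) = exp(770 / 3120.0) = exp(0.2468) = 1.2799.

mass ratio ≈ 1.28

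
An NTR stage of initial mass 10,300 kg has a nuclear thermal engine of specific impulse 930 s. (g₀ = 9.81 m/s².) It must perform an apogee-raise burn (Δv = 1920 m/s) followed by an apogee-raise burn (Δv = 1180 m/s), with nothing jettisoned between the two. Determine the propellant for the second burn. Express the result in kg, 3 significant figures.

v_e = Isp · g₀ = 930 × 9.81 = 9123.3 m/s.
After the first burn: m = 10300 × exp(−1920/9123.3) = 10300 × 0.81022 = 8,345.27 kg.
After the second burn: m = 8,345.27 × exp(−1180/9123.3) = 8,345.27 × 0.87868 = 7,332.82 kg.
Second-burn propellant = 8,345.27 − 7,332.82 = 1,012.45 kg.

propellant for the second burn ≈ 1010 kg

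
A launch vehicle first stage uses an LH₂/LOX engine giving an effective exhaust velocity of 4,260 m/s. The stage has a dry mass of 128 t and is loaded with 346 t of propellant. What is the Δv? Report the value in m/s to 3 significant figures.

m₀ = m_dry + m_prop = 128 + 346 = 474 t.
Δv = v_e · ln(m₀/m_f) = 4260.0 × ln(3.703) = 4260.0 × 1.3092 ≈ 5577.1 m/s.

Δv ≈ 5580 m/s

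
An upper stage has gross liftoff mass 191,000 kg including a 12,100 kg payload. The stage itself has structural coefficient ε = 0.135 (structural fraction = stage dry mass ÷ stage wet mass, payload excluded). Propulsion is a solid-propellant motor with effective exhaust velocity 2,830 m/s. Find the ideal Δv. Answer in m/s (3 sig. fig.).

Stage wet mass = m₀ − payload = 191,000 − 12,100 = 178,900 kg.
Stage dry mass = ε × stage wet mass = 0.135 × 178,900 = 24,151.5 kg.
Burnout mass m_f = stage dry + payload = 24,151.5 + 12,100 = 36,251.5 kg.
Rocket equation: Δv = v_e · ln(191,000/36,251.5) = 2830.0 × ln(5.269) = 2830.0 × 1.6618 ≈ 4703 m/s.

Δv ≈ 4700 m/s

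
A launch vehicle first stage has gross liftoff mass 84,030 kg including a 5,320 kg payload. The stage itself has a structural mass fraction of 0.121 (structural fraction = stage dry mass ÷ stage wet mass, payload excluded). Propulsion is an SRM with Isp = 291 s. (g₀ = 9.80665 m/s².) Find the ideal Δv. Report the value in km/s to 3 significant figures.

Stage wet mass = m₀ − payload = 84,030 − 5,320 = 78,710 kg.
Stage dry mass = ε × stage wet mass = 0.121 × 78,710 = 9,523.91 kg.
Burnout mass m_f = stage dry + payload = 9,523.91 + 5,320 = 14,843.91 kg.
v_e = Isp · g₀ = 291 × 9.80665 = 2853.7 m/s.
By the Tsiolkovsky rocket equation, Δv = v_e · ln(84,030/14,843.91) = 2853.7 × ln(5.661) = 2853.7 × 1.7336 ≈ 4947 m/s.

Δv ≈ 4.95 km/s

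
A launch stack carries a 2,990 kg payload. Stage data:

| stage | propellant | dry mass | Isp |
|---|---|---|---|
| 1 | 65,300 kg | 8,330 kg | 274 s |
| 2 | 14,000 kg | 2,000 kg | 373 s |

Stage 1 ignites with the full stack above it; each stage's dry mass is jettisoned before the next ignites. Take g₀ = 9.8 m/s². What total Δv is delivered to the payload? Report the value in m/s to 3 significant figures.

Δv ≈ 8160 m/s

Ignition mass of stage 1 = 65,300+8,330 + 14,000+2,000 + 2,990 = 92,620 kg.
Stage 1: m₀ = 92,620 kg, m_f = 92,620 − 65,300 = 27,320 kg; Δv = 274×9.8×ln(3.39) = 2685.2×1.2209 ≈ 3278 m/s.
Stage 2: m₀ = 18,990 kg, m_f = 18,990 − 14,000 = 4,990 kg; Δv = 373×9.8×ln(3.806) = 3655.4×1.3365 ≈ 4885 m/s.
Total Δv = 3278 + 4885 = 8163 m/s.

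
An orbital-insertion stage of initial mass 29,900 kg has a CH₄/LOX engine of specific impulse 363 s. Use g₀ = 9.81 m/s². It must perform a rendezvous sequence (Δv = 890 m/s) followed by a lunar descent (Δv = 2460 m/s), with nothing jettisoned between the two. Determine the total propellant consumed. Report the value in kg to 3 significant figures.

v_e = Isp · g₀ = 363 × 9.81 = 3561.0 m/s.
After the first burn: m = 29900 × exp(−890/3561.0) = 29900 × 0.77886 = 23,287.9 kg.
After the second burn: m = 23,287.9 × exp(−2460/3561.0) = 23,287.9 × 0.50117 = 11,671.2 kg.
Total propellant = m₀ − m_final = 29900 − 11,671.2 = 18,228.8 kg.

total propellant consumed ≈ 18200 kg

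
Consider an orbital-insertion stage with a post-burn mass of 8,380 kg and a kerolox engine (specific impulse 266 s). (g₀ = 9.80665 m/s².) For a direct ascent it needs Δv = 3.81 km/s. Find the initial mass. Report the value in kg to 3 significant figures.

initial mass ≈ 36100 kg

v_e = Isp · g₀ = 266 × 9.80665 = 2608.6 m/s.
m₀/m_f = exp(Δv / v_e) = exp(3810 / 2608.6) = exp(1.4606) = 4.3084.
m₀ = m_f × 4.3084 = 8,380 × 4.3084 = 36,104.4 kg.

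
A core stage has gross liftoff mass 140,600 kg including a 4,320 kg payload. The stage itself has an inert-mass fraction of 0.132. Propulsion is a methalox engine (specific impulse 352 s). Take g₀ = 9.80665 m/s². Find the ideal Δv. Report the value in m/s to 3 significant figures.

Δv ≈ 6350 m/s

Stage wet mass = m₀ − payload = 140,600 − 4,320 = 136,280 kg.
Stage dry mass = ε × stage wet mass = 0.132 × 136,280 = 17,989 kg.
Burnout mass m_f = stage dry + payload = 17,989 + 4,320 = 22,309 kg.
v_e = Isp · g₀ = 352 × 9.80665 = 3451.9 m/s.
Δv = v_e · ln(140,600/22,309) = 3451.9 × ln(6.302) = 3451.9 × 1.8409 ≈ 6355 m/s.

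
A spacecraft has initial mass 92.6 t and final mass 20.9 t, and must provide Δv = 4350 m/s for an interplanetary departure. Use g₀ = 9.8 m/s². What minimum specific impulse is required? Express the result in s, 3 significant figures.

Isp ≈ 298 s

ln(m₀/m_f) = ln(92600/20900) = ln(4.431) = 1.4885.
Rocket equation: v_e = Δv / ln(m₀/m_f) = 4350 / 1.4885 = 2922.3 m/s.
Isp = v_e / g₀ = 2922.3 / 9.8 = 298.2 s.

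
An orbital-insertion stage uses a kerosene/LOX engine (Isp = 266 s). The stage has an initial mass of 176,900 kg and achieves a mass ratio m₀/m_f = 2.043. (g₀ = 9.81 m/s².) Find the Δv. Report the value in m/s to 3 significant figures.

Δv ≈ 1860 m/s

v_e = Isp · g₀ = 266 × 9.81 = 2609.5 m/s.
Δv = v_e · ln(2.043) = 2609.5 × 0.7144 ≈ 1864.2 m/s.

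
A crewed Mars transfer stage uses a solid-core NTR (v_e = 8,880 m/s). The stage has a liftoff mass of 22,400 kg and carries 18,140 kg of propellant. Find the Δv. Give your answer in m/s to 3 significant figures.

m_f = m₀ − m_prop = 22,400 − 18,140 = 4,260 kg.
From the ideal rocket equation, Δv = v_e · ln(m₀/m_f) = 8880.0 × ln(5.258) = 8880.0 × 1.6598 ≈ 14739.0 m/s.

Δv ≈ 14700 m/s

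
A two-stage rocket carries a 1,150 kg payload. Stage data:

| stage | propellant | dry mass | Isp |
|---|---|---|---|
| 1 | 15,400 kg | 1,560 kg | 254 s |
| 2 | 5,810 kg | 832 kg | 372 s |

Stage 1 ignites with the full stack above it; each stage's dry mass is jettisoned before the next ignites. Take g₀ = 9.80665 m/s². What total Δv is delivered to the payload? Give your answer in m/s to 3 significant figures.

Δv ≈ 7420 m/s

Ignition mass of stage 1 = 15,400+1,560 + 5,810+832 + 1,150 = 24,752 kg.
Stage 1: m₀ = 24,752 kg, m_f = 24,752 − 15,400 = 9,352 kg; Δv = 254×9.80665×ln(2.647) = 2490.9×0.9733 ≈ 2424 m/s.
Stage 2: m₀ = 7,792 kg, m_f = 7,792 − 5,810 = 1,982 kg; Δv = 372×9.80665×ln(3.931) = 3648.1×1.3690 ≈ 4994 m/s.
Total Δv = 2424 + 4994 = 7418 m/s.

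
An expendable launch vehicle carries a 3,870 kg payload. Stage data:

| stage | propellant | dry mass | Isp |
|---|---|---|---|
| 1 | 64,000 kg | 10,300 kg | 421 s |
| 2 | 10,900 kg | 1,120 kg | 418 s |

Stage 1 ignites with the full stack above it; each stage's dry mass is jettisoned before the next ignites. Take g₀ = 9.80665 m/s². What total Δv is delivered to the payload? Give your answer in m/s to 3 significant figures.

Ignition mass of stage 1 = 64,000+10,300 + 10,900+1,120 + 3,870 = 90,190 kg.
Stage 1: m₀ = 90,190 kg, m_f = 90,190 − 64,000 = 26,190 kg; Δv = 421×9.80665×ln(3.444) = 4128.6×1.2365 ≈ 5105 m/s.
Stage 2: m₀ = 15,890 kg, m_f = 15,890 − 10,900 = 4,990 kg; Δv = 418×9.80665×ln(3.184) = 4099.2×1.1583 ≈ 4748 m/s.
Total Δv = 5105 + 4748 = 9853 m/s.

Δv ≈ 9850 m/s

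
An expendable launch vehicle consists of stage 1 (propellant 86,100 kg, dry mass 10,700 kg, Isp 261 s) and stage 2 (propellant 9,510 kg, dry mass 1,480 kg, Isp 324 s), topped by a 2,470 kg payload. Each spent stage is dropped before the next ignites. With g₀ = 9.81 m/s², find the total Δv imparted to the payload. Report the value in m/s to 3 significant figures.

Δv ≈ 7780 m/s

Ignition mass of stage 1 = 86,100+10,700 + 9,510+1,480 + 2,470 = 110,260 kg.
Stage 1: m₀ = 110,260 kg, m_f = 110,260 − 86,100 = 24,160 kg; Δv = 261×9.81×ln(4.564) = 2560.4×1.5181 ≈ 3887 m/s.
Stage 2: m₀ = 13,460 kg, m_f = 13,460 − 9,510 = 3,950 kg; Δv = 324×9.81×ln(3.408) = 3178.4×1.2260 ≈ 3897 m/s.
Total Δv = 3887 + 3897 = 7784 m/s.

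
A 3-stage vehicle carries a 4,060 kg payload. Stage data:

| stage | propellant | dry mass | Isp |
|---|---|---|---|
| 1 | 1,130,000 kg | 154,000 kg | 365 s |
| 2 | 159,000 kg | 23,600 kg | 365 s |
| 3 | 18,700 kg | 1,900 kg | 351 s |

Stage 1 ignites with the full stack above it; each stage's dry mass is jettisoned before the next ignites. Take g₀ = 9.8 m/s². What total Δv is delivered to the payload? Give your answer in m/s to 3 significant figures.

Δv ≈ 15200 m/s

Ignition mass of stage 1 = 1,130,000+154,000 + 159,000+23,600 + 18,700+1,900 + 4,060 = 1,491,260 kg.
Stage 1: m₀ = 1,491,260 kg, m_f = 1,491,260 − 1,130,000 = 361,260 kg; Δv = 365×9.8×ln(4.128) = 3577.0×1.4178 ≈ 5071 m/s.
Stage 2: m₀ = 207,260 kg, m_f = 207,260 − 159,000 = 48,260 kg; Δv = 365×9.8×ln(4.295) = 3577.0×1.4574 ≈ 5213 m/s.
Stage 3: m₀ = 24,660 kg, m_f = 24,660 − 18,700 = 5,960 kg; Δv = 351×9.8×ln(4.138) = 3439.8×1.4201 ≈ 4885 m/s.
Total Δv = 5071 + 5213 + 4885 = 15169 m/s.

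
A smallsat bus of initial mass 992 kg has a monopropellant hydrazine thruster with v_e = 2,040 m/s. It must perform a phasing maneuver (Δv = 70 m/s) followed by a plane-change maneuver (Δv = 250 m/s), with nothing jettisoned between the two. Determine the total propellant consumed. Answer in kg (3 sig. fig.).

total propellant consumed ≈ 144 kg

After the first burn: m = 992 × exp(−70/2040.0) = 992 × 0.96627 = 958.54 kg.
After the second burn: m = 958.54 × exp(−250/2040.0) = 958.54 × 0.88466 = 847.982 kg.
Total propellant = m₀ − m_final = 992 − 847.982 = 144.018 kg.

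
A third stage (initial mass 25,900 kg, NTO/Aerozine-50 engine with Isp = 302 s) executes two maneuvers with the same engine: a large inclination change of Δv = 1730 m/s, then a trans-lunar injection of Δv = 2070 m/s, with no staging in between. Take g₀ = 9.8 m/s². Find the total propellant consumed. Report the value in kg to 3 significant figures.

total propellant consumed ≈ 18700 kg

v_e = Isp · g₀ = 302 × 9.8 = 2959.6 m/s.
After the first burn: m = 25900 × exp(−1730/2959.6) = 25900 × 0.55736 = 14,435.6 kg.
After the second burn: m = 14,435.6 × exp(−2070/2959.6) = 14,435.6 × 0.49687 = 7,172.62 kg.
Total propellant = m₀ − m_final = 25900 − 7,172.62 = 18,727.38 kg.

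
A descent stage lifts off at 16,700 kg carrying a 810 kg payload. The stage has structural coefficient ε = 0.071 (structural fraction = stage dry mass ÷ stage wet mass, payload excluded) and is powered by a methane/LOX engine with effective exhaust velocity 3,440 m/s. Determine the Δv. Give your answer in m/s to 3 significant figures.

Stage wet mass = m₀ − payload = 16,700 − 810 = 15,890 kg.
Stage dry mass = ε × stage wet mass = 0.071 × 15,890 = 1,128.19 kg.
Burnout mass m_f = stage dry + payload = 1,128.19 + 810 = 1,938.19 kg.
By the Tsiolkovsky rocket equation, Δv = v_e · ln(16,700/1,938.19) = 3440.0 × ln(8.616) = 3440.0 × 2.1537 ≈ 7409 m/s.

Δv ≈ 7410 m/s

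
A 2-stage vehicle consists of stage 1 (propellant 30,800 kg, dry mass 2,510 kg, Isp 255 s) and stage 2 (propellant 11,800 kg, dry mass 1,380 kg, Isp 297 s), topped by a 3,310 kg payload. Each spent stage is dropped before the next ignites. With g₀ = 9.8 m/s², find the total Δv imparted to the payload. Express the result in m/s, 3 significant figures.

Δv ≈ 6070 m/s

Ignition mass of stage 1 = 30,800+2,510 + 11,800+1,380 + 3,310 = 49,800 kg.
Stage 1: m₀ = 49,800 kg, m_f = 49,800 − 30,800 = 19,000 kg; Δv = 255×9.8×ln(2.621) = 2499.0×0.9636 ≈ 2408 m/s.
Stage 2: m₀ = 16,490 kg, m_f = 16,490 − 11,800 = 4,690 kg; Δv = 297×9.8×ln(3.516) = 2910.6×1.2573 ≈ 3660 m/s.
Total Δv = 2408 + 3660 = 6068 m/s.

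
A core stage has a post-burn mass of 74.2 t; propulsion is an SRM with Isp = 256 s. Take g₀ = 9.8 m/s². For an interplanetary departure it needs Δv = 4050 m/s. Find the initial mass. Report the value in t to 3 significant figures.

initial mass ≈ 373 t

v_e = Isp · g₀ = 256 × 9.8 = 2508.8 m/s.
By the Tsiolkovsky rocket equation, m₀/m_f = exp(Δv / v_e) = exp(4050 / 2508.8) = exp(1.6143) = 5.0245.
m₀ = m_f × 5.0245 = 74.2 × 5.0245 = 372.818 t.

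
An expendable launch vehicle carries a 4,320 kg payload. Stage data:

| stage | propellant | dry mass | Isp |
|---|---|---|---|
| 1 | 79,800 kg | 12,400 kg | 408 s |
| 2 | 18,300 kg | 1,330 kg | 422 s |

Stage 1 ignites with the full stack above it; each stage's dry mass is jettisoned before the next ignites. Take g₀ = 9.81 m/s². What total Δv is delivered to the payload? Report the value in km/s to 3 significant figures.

Δv ≈ 10.6 km/s

Ignition mass of stage 1 = 79,800+12,400 + 18,300+1,330 + 4,320 = 116,150 kg.
Stage 1: m₀ = 116,150 kg, m_f = 116,150 − 79,800 = 36,350 kg; Δv = 408×9.81×ln(3.195) = 4002.5×1.1617 ≈ 4650 m/s.
Stage 2: m₀ = 23,950 kg, m_f = 23,950 − 18,300 = 5,650 kg; Δv = 422×9.81×ln(4.239) = 4139.8×1.4443 ≈ 5979 m/s.
Total Δv = 4650 + 5979 = 10629 m/s.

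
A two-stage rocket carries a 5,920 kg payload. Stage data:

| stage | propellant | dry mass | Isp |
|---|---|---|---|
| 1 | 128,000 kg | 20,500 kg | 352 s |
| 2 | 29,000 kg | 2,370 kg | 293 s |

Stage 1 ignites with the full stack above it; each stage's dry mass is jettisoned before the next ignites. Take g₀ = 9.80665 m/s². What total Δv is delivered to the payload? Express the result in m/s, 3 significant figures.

Δv ≈ 8350 m/s

Ignition mass of stage 1 = 128,000+20,500 + 29,000+2,370 + 5,920 = 185,790 kg.
Stage 1: m₀ = 185,790 kg, m_f = 185,790 − 128,000 = 57,790 kg; Δv = 352×9.80665×ln(3.215) = 3451.9×1.1678 ≈ 4031 m/s.
Stage 2: m₀ = 37,290 kg, m_f = 37,290 − 29,000 = 8,290 kg; Δv = 293×9.80665×ln(4.498) = 2873.3×1.5037 ≈ 4321 m/s.
Total Δv = 4031 + 4321 = 8352 m/s.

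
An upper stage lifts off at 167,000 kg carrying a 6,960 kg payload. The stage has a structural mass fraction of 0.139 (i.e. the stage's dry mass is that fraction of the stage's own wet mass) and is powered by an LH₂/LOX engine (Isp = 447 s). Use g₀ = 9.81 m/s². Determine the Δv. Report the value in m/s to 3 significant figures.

Stage wet mass = m₀ − payload = 167,000 − 6,960 = 160,040 kg.
Stage dry mass = ε × stage wet mass = 0.139 × 160,040 = 22,245.6 kg.
Burnout mass m_f = stage dry + payload = 22,245.6 + 6,960 = 29,205.6 kg.
v_e = Isp · g₀ = 447 × 9.81 = 4385.1 m/s.
Δv = v_e · ln(167,000/29,205.6) = 4385.1 × ln(5.718) = 4385.1 × 1.7436 ≈ 7646 m/s.

Δv ≈ 7650 m/s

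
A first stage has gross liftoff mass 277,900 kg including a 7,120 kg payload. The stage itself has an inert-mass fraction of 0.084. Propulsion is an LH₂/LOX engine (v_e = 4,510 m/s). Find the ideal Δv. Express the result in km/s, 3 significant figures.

Δv ≈ 10.1 km/s

Stage wet mass = m₀ − payload = 277,900 − 7,120 = 270,780 kg.
Stage dry mass = ε × stage wet mass = 0.084 × 270,780 = 22,745.5 kg.
Burnout mass m_f = stage dry + payload = 22,745.5 + 7,120 = 29,865.5 kg.
By the Tsiolkovsky rocket equation, Δv = v_e · ln(277,900/29,865.5) = 4510.0 × ln(9.305) = 4510.0 × 2.2306 ≈ 10060 m/s.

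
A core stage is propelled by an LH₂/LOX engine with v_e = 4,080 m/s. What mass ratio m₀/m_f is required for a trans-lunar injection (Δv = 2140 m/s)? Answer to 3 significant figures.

mass ratio ≈ 1.69

Using Δv = v_e ln(m₀/m_f): m₀/m_f = exp(Δv / v_e) = exp(2140 / 4080.0) = exp(0.5245) = 1.6896.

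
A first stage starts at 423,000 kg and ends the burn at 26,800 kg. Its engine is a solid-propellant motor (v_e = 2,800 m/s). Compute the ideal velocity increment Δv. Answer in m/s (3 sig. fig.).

From the ideal rocket equation, Δv = v_e · ln(m₀/m_f) = 2800.0 × ln(15.78) = 2800.0 × 2.7590 ≈ 7725.1 m/s.

Δv ≈ 7730 m/s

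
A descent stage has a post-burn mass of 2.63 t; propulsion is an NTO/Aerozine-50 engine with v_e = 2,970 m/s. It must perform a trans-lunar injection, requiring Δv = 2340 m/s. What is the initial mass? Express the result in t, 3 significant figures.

initial mass ≈ 5.78 t

m₀/m_f = exp(Δv / v_e) = exp(2340 / 2970.0) = exp(0.7879) = 2.1987.
m₀ = m_f × 2.1987 = 2.63 × 2.1987 = 5.78258 t.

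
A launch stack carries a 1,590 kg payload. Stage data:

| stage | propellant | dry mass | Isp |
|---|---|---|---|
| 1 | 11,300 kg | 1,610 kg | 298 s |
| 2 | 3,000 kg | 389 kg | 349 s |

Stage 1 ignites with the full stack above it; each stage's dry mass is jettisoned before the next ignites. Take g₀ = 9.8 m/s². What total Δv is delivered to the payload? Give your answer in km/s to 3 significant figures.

Ignition mass of stage 1 = 11,300+1,610 + 3,000+389 + 1,590 = 17,889 kg.
Stage 1: m₀ = 17,889 kg, m_f = 17,889 − 11,300 = 6,589 kg; Δv = 298×9.8×ln(2.715) = 2920.4×0.9988 ≈ 2917 m/s.
Stage 2: m₀ = 4,979 kg, m_f = 4,979 − 3,000 = 1,979 kg; Δv = 349×9.8×ln(2.516) = 3420.2×0.9226 ≈ 3156 m/s.
Total Δv = 2917 + 3156 = 6073 m/s.

Δv ≈ 6.07 km/s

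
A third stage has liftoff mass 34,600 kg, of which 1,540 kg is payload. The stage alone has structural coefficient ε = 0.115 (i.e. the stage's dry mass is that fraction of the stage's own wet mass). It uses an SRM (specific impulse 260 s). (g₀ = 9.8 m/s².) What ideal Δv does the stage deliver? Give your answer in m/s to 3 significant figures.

Stage wet mass = m₀ − payload = 34,600 − 1,540 = 33,060 kg.
Stage dry mass = ε × stage wet mass = 0.115 × 33,060 = 3,801.9 kg.
Burnout mass m_f = stage dry + payload = 3,801.9 + 1,540 = 5,341.9 kg.
v_e = Isp · g₀ = 260 × 9.8 = 2548.0 m/s.
Using Δv = v_e ln(m₀/m_f): Δv = v_e · ln(34,600/5,341.9) = 2548.0 × ln(6.477) = 2548.0 × 1.8683 ≈ 4760 m/s.

Δv ≈ 4760 m/s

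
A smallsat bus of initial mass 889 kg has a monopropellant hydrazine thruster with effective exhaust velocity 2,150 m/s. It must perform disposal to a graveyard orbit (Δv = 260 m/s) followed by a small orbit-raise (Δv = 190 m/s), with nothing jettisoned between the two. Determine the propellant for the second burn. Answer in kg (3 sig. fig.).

propellant for the second burn ≈ 66.6 kg

After the first burn: m = 889 × exp(−260/2150.0) = 889 × 0.88610 = 787.743 kg.
After the second burn: m = 787.743 × exp(−190/2150.0) = 787.743 × 0.91542 = 721.116 kg.
Second-burn propellant = 787.743 − 721.116 = 66.627 kg.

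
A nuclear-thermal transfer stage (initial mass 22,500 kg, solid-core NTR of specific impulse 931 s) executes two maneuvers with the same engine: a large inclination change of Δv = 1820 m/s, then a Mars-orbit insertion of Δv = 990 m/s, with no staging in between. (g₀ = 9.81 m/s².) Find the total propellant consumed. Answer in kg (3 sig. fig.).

v_e = Isp · g₀ = 931 × 9.81 = 9133.1 m/s.
After the first burn: m = 22500 × exp(−1820/9133.1) = 22500 × 0.81932 = 18,434.7 kg.
After the second burn: m = 18,434.7 × exp(−990/9133.1) = 18,434.7 × 0.89727 = 16,540.9 kg.
Total propellant = m₀ − m_final = 22500 − 16,540.9 = 5,959.1 kg.

total propellant consumed ≈ 5960 kg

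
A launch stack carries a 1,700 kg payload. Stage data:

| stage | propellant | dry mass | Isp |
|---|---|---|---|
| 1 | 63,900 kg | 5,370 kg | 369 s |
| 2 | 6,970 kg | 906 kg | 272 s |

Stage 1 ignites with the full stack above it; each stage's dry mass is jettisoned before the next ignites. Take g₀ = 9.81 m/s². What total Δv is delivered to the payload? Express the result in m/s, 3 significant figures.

Δv ≈ 9490 m/s

Ignition mass of stage 1 = 63,900+5,370 + 6,970+906 + 1,700 = 78,846 kg.
Stage 1: m₀ = 78,846 kg, m_f = 78,846 − 63,900 = 14,946 kg; Δv = 369×9.81×ln(5.275) = 3619.9×1.6631 ≈ 6020 m/s.
Stage 2: m₀ = 9,576 kg, m_f = 9,576 − 6,970 = 2,606 kg; Δv = 272×9.81×ln(3.675) = 2668.3×1.3014 ≈ 3473 m/s.
Total Δv = 6020 + 3473 = 9493 m/s.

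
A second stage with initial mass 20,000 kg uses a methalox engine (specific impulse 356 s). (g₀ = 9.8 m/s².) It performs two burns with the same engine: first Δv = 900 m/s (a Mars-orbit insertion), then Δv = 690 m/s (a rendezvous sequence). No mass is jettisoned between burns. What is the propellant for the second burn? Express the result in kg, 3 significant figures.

propellant for the second burn ≈ 2770 kg

v_e = Isp · g₀ = 356 × 9.8 = 3488.8 m/s.
After the first burn: m = 20000 × exp(−900/3488.8) = 20000 × 0.77262 = 15,452.4 kg.
After the second burn: m = 15,452.4 × exp(−690/3488.8) = 15,452.4 × 0.82055 = 12,679.5 kg.
Second-burn propellant = 15,452.4 − 12,679.5 = 2,772.9 kg.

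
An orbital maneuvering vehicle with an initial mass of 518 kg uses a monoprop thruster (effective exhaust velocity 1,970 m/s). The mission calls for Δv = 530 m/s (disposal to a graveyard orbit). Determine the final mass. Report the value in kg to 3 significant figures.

final mass ≈ 396 kg

From the ideal rocket equation, m₀/m_f = exp(Δv / v_e) = exp(530 / 1970.0) = exp(0.2690) = 1.3087.
m_f = m₀ / 1.3087 = 518 / 1.3087 = 395.813 kg.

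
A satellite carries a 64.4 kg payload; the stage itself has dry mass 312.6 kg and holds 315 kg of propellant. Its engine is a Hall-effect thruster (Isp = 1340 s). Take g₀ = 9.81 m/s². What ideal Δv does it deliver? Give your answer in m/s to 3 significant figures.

v_e = Isp · g₀ = 1340 × 9.81 = 13145.4 m/s.
m₀ = payload + dry + propellant = 64.4 + 312.6 + 315 = 692 kg.
m_f = payload + dry = 64.4 + 312.6 = 377 kg.
From the ideal rocket equation, Δv = v_e · ln(m₀/m_f) = 13145.4 × ln(1.836) = 13145.4 × 0.6073 ≈ 7983.7 m/s.

Δv ≈ 7980 m/s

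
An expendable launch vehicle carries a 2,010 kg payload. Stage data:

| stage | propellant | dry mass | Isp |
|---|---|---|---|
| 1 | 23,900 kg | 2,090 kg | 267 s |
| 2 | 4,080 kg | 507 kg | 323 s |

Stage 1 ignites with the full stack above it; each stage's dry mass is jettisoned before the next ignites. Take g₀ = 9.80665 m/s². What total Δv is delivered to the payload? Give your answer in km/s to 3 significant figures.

Δv ≈ 6.51 km/s

Ignition mass of stage 1 = 23,900+2,090 + 4,080+507 + 2,010 = 32,587 kg.
Stage 1: m₀ = 32,587 kg, m_f = 32,587 − 23,900 = 8,687 kg; Δv = 267×9.80665×ln(3.751) = 2618.4×1.3221 ≈ 3462 m/s.
Stage 2: m₀ = 6,597 kg, m_f = 6,597 − 4,080 = 2,517 kg; Δv = 323×9.80665×ln(2.621) = 3167.5×0.9635 ≈ 3052 m/s.
Total Δv = 3462 + 3052 = 6514 m/s.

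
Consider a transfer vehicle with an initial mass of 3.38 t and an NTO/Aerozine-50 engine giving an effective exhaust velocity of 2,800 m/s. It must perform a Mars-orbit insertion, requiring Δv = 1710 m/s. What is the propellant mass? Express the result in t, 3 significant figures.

propellant mass ≈ 1.54 t

From the ideal rocket equation, m₀/m_f = exp(Δv / v_e) = exp(1710 / 2800.0) = exp(0.6107) = 1.8417.
m_f = 3.38 / 1.8417 = 1.83526 t, so propellant = m₀ − m_f = 3.38 − 1.83526 = 1.54474 t.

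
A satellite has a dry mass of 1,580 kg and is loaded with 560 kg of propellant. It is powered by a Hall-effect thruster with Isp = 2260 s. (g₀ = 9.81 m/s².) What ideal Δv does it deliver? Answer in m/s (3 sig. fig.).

Δv ≈ 6730 m/s

v_e = Isp · g₀ = 2260 × 9.81 = 22170.6 m/s.
m₀ = m_dry + m_prop = 1,580 + 560 = 2,140 kg.
Using Δv = v_e ln(m₀/m_f): Δv = v_e · ln(m₀/m_f) = 22170.6 × ln(1.354) = 22170.6 × 0.3034 ≈ 6726.1 m/s.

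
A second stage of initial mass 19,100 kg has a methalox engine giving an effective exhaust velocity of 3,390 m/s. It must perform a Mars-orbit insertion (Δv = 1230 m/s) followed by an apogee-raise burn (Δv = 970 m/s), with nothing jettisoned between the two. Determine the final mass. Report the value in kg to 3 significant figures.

final mass ≈ 9980 kg

After the first burn: m = 19100 × exp(−1230/3390.0) = 19100 × 0.69570 = 13,287.9 kg.
After the second burn: m = 13,287.9 × exp(−970/3390.0) = 13,287.9 × 0.75116 = 9,981.34 kg.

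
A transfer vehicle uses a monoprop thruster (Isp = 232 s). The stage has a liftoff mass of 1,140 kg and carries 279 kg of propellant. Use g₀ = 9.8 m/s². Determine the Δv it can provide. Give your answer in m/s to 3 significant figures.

Δv ≈ 638 m/s

v_e = Isp · g₀ = 232 × 9.8 = 2273.6 m/s.
m_f = m₀ − m_prop = 1,140 − 279 = 861 kg.
Δv = v_e · ln(m₀/m_f) = 2273.6 × ln(1.324) = 2273.6 × 0.2807 ≈ 638.2 m/s.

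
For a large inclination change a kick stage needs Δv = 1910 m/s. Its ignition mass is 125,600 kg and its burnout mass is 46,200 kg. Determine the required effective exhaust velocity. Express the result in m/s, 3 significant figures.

v_e ≈ 1910 m/s

ln(m₀/m_f) = ln(125600/46200) = ln(2.719) = 1.0001.
Using Δv = v_e ln(m₀/m_f): v_e = Δv / ln(m₀/m_f) = 1910 / 1.0001 = 1909.8 m/s.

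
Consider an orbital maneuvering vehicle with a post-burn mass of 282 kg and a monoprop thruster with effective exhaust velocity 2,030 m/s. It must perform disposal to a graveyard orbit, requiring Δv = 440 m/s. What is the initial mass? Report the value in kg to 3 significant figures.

By the Tsiolkovsky rocket equation, m₀/m_f = exp(Δv / v_e) = exp(440 / 2030.0) = exp(0.2167) = 1.2420.
m₀ = m_f × 1.2420 = 282 × 1.2420 = 350.244 kg.

initial mass ≈ 350 kg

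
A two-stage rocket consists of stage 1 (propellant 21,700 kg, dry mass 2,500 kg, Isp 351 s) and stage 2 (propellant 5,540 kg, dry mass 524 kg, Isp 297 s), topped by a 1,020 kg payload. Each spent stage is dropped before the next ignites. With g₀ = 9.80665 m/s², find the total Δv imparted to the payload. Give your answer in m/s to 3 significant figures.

Δv ≈ 8510 m/s

Ignition mass of stage 1 = 21,700+2,500 + 5,540+524 + 1,020 = 31,284 kg.
Stage 1: m₀ = 31,284 kg, m_f = 31,284 − 21,700 = 9,584 kg; Δv = 351×9.80665×ln(3.264) = 3442.1×1.1830 ≈ 4072 m/s.
Stage 2: m₀ = 7,084 kg, m_f = 7,084 − 5,540 = 1,544 kg; Δv = 297×9.80665×ln(4.588) = 2912.6×1.5235 ≈ 4437 m/s.
Total Δv = 4072 + 4437 = 8509 m/s.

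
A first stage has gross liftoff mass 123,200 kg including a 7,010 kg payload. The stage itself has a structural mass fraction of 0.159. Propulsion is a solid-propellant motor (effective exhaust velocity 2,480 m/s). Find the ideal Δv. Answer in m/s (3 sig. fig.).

Δv ≈ 3910 m/s

Stage wet mass = m₀ − payload = 123,200 − 7,010 = 116,190 kg.
Stage dry mass = ε × stage wet mass = 0.159 × 116,190 = 18,474.2 kg.
Burnout mass m_f = stage dry + payload = 18,474.2 + 7,010 = 25,484.2 kg.
From the ideal rocket equation, Δv = v_e · ln(123,200/25,484.2) = 2480.0 × ln(4.834) = 2480.0 × 1.5758 ≈ 3908 m/s.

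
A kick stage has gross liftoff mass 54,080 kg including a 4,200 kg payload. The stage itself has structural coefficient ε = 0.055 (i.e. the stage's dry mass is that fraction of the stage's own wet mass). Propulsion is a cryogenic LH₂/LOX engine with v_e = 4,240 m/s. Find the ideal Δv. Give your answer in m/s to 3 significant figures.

Δv ≈ 8700 m/s

Stage wet mass = m₀ − payload = 54,080 − 4,200 = 49,880 kg.
Stage dry mass = ε × stage wet mass = 0.055 × 49,880 = 2,743.4 kg.
Burnout mass m_f = stage dry + payload = 2,743.4 + 4,200 = 6,943.4 kg.
Rocket equation: Δv = v_e · ln(54,080/6,943.4) = 4240.0 × ln(7.789) = 4240.0 × 2.0527 ≈ 8703 m/s.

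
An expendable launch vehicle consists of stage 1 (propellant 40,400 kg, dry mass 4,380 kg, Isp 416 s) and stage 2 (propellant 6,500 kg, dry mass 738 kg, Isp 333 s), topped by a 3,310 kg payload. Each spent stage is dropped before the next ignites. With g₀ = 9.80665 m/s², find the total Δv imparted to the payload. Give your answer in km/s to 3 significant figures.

Ignition mass of stage 1 = 40,400+4,380 + 6,500+738 + 3,310 = 55,328 kg.
Stage 1: m₀ = 55,328 kg, m_f = 55,328 − 40,400 = 14,928 kg; Δv = 416×9.80665×ln(3.706) = 4079.6×1.3100 ≈ 5344 m/s.
Stage 2: m₀ = 10,548 kg, m_f = 10,548 − 6,500 = 4,048 kg; Δv = 333×9.80665×ln(2.606) = 3265.6×0.9577 ≈ 3128 m/s.
Total Δv = 5344 + 3128 = 8472 m/s.

Δv ≈ 8.47 km/s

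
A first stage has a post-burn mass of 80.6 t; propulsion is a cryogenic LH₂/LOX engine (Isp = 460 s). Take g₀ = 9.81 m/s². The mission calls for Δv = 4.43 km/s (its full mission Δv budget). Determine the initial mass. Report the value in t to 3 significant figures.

initial mass ≈ 215 t

v_e = Isp · g₀ = 460 × 9.81 = 4512.6 m/s.
m₀/m_f = exp(Δv / v_e) = exp(4430 / 4512.6) = exp(0.9817) = 2.6690.
m₀ = m_f × 2.6690 = 80.6 × 2.6690 = 215.121 t.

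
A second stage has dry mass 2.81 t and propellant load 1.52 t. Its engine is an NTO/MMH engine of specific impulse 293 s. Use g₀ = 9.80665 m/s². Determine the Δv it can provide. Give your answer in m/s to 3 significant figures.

v_e = Isp · g₀ = 293 × 9.80665 = 2873.3 m/s.
m₀ = m_dry + m_prop = 2.81 + 1.52 = 4.33 t.
From the ideal rocket equation, Δv = v_e · ln(m₀/m_f) = 2873.3 × ln(1.541) = 2873.3 × 0.4324 ≈ 1242.4 m/s.

Δv ≈ 1240 m/s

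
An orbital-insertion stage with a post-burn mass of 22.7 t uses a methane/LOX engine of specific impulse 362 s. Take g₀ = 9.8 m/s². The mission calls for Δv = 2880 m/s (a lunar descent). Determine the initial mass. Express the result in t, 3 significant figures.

initial mass ≈ 51.1 t

v_e = Isp · g₀ = 362 × 9.8 = 3547.6 m/s.
m₀/m_f = exp(Δv / v_e) = exp(2880 / 3547.6) = exp(0.8118) = 2.2520.
m₀ = m_f × 2.2520 = 22.7 × 2.2520 = 51.1204 t.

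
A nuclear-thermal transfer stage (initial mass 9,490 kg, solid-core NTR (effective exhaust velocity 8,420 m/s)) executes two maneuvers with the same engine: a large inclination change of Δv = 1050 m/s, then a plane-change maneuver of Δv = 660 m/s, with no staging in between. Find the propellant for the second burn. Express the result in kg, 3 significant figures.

propellant for the second burn ≈ 632 kg

After the first burn: m = 9490 × exp(−1050/8420.0) = 9490 × 0.88276 = 8,377.39 kg.
After the second burn: m = 8,377.39 × exp(−660/8420.0) = 8,377.39 × 0.92461 = 7,745.82 kg.
Second-burn propellant = 8,377.39 − 7,745.82 = 631.57 kg.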